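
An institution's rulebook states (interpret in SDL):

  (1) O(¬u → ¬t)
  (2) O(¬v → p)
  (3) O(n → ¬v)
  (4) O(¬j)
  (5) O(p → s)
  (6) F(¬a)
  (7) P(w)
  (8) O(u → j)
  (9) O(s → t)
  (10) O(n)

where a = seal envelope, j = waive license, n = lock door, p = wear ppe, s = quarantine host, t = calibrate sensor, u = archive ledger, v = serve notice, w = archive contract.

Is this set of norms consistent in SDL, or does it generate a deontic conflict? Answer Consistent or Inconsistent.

Inconsistent

From premise 10 we have O(n).
From O(n) and premise 3, O(n → ¬v), we obtain O(¬v).
With premise 2, O(¬v → p), the K-axiom yields O(p).
Premise 5 is O(p → s); since O(p), deontic closure gives O(s).
Applying K to premise 9 (O(s → t)) and O(s) yields O(t).
Premise 1, O(¬u → ¬t), contraposes to O(t → u); with O(t) we get O(u).
Applying K to premise 8 (O(u → j)) and O(u) yields O(j).
But premise 4 directly asserts O(¬j).
We now have both O(j) and O(¬j) — j is simultaneously obligatory and forbidden, violating the D-axiom.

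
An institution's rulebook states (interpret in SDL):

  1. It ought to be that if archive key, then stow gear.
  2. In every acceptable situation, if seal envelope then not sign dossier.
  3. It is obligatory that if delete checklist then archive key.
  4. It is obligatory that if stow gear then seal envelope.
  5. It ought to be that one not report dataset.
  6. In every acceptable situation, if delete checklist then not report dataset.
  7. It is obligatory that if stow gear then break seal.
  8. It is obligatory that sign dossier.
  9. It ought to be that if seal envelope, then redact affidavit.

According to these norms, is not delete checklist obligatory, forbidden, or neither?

Obligatory

From premise 8 we have O(sign_dossier).
Premise 2, O(seal_envelope → ¬sign_dossier), contraposes to O(sign_dossier → ¬seal_envelope); with O(sign_dossier) we get O(¬seal_envelope).
Premise 4 is O(stow_gear → seal_envelope); contrapositively O(¬seal_envelope → ¬stow_gear). Since O(¬seal_envelope) holds, K gives O(¬stow_gear).
Premise 1 is O(archive_key → stow_gear); contrapositively O(¬stow_gear → ¬archive_key). Since O(¬stow_gear) holds, K gives O(¬archive_key).
Premise 3 is O(delete_checklist → archive_key); contrapositively O(¬archive_key → ¬delete_checklist). Since O(¬archive_key) holds, K gives O(¬delete_checklist).
Premises 5, 6, 7, 9 do not contribute to this derivation.
Hence ¬delete_checklist is obligatory.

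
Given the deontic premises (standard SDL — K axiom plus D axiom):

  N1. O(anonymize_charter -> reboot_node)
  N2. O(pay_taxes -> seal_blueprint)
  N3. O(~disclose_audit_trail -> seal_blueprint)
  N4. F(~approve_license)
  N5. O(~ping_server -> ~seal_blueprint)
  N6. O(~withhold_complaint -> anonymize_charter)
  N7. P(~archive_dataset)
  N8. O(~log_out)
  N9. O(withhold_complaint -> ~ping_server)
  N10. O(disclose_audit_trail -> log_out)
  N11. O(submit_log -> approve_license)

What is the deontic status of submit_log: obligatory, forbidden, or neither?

Neither

Premise 11 is O(submit_log -> approve_license); even if O(approve_license) held, inferring O(submit_log) would be affirming the consequent — invalid.
No premise or chain of K-axiom applications forces O(submit_log), and none forces O(~submit_log). So submit_log is neither obligatory nor forbidden under these norms.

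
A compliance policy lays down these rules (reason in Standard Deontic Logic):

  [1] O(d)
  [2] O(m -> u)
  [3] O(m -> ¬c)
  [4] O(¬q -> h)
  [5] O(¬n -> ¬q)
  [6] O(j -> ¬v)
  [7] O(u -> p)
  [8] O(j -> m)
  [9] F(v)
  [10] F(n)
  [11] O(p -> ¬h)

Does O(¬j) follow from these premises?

Premise 10, F(n), is equivalent to O(¬n).
Premise 5 is O(¬n -> ¬q); since O(¬n), deontic closure gives O(¬q).
Applying K to premise 4 (O(¬q -> h)) and O(¬q) yields O(h).
Premise 11 is O(p -> ¬h); contrapositively O(h -> ¬p). Since O(h) holds, K gives O(¬p).
The contrapositive of premise 7 (O(u -> p)) is O(¬p -> ¬u), and O(¬p) is already established, so O(¬u).
Premise 2 is O(m -> u); contrapositively O(¬u -> ¬m). Since O(¬u) holds, K gives O(¬m).
Premise 8 is O(j -> m); contrapositively O(¬m -> ¬j). Since O(¬m) holds, K gives O(¬j).
Premises 1, 3, 6, 9 do not contribute to this derivation.
So O(¬j) follows.

Yes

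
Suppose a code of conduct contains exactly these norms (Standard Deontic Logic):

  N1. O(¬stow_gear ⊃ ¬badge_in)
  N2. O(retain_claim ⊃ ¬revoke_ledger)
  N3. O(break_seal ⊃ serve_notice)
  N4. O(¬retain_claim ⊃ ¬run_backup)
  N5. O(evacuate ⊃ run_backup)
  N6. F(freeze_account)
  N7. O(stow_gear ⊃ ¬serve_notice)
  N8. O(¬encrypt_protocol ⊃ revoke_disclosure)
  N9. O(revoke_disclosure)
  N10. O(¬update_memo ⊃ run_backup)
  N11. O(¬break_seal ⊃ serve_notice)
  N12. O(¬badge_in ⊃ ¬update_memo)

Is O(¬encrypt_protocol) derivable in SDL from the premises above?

Premise 8 is O(¬encrypt_protocol ⊃ revoke_disclosure); even if O(revoke_disclosure) held, inferring O(¬encrypt_protocol) would be affirming the consequent — invalid.
No other premise forces O(¬encrypt_protocol). An ideal world satisfying every premise can still have ¬encrypt_protocol false, so O(¬encrypt_protocol) is not derivable.

No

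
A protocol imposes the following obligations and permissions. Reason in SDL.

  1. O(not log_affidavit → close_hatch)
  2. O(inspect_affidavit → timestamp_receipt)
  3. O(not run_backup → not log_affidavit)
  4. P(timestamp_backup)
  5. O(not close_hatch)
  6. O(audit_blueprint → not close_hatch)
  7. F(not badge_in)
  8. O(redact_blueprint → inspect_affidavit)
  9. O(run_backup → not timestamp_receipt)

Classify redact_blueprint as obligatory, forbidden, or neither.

Forbidden

Premise 5 states O(not close_hatch) outright.
The contrapositive of premise 1 (O(not log_affidavit → close_hatch)) is O(not close_hatch → log_affidavit), and O(not close_hatch) is already established, so O(log_affidavit).
The contrapositive of premise 3 (O(not run_backup → not log_affidavit)) is O(log_affidavit → run_backup), and O(log_affidavit) is already established, so O(run_backup).
Premise 9 is O(run_backup → not timestamp_receipt); since O(run_backup), deontic closure gives O(not timestamp_receipt).
Premise 2 is O(inspect_affidavit → timestamp_receipt); contrapositively O(not timestamp_receipt → not inspect_affidavit). Since O(not timestamp_receipt) holds, K gives O(not inspect_affidavit).
Premise 8 is O(redact_blueprint → inspect_affidavit); contrapositively O(not inspect_affidavit → not redact_blueprint). Since O(not inspect_affidavit) holds, K gives O(not redact_blueprint).
Premises 4, 6, 7 do not contribute to this derivation.
Thus O(not redact_blueprint), which is F(redact_blueprint): redact_blueprint is forbidden.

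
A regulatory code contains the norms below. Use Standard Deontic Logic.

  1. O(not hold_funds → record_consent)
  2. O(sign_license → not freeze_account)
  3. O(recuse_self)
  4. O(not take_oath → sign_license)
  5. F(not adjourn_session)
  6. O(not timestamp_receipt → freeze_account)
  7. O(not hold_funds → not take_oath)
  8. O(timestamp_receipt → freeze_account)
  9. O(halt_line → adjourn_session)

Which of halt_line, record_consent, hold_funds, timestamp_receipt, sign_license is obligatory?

Premises 8 and 6 are O(timestamp_receipt → freeze_account) and O(not timestamp_receipt → freeze_account); every ideal world satisfies timestamp_receipt or not timestamp_receipt, so in either case freeze_account holds — hence O(freeze_account).
Premise 2 is O(sign_license → not freeze_account); contrapositively O(freeze_account → not sign_license). Since O(freeze_account) holds, K gives O(not sign_license).
Premise 4, O(not take_oath → sign_license), contraposes to O(not sign_license → take_oath); with O(not sign_license) we get O(take_oath).
Premise 7, O(not hold_funds → not take_oath), contraposes to O(take_oath → hold_funds); with O(take_oath) we get O(hold_funds).
So O(hold_funds) holds — hold_funds is obligatory. None of the other listed options is made obligatory by any chain of premises.

hold_funds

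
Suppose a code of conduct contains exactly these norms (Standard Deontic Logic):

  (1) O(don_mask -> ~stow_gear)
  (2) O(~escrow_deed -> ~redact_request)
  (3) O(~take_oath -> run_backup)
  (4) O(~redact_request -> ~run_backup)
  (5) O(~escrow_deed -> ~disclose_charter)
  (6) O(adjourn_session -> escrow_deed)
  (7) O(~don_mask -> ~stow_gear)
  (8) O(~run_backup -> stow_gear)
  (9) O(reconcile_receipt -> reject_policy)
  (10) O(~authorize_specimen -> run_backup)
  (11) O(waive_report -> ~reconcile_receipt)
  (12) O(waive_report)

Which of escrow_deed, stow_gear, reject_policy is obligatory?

By case analysis on ~don_mask: premise 7 gives O(~don_mask -> ~stow_gear) and premise 1 gives O(don_mask -> ~stow_gear), so O(~stow_gear) either way.
Premise 8 is O(~run_backup -> stow_gear); contrapositively O(~stow_gear -> run_backup). Since O(~stow_gear) holds, K gives O(run_backup).
The contrapositive of premise 4 (O(~redact_request -> ~run_backup)) is O(run_backup -> redact_request), and O(run_backup) is already established, so O(redact_request).
The contrapositive of premise 2 (O(~escrow_deed -> ~redact_request)) is O(redact_request -> escrow_deed), and O(redact_request) is already established, so O(escrow_deed).
So O(escrow_deed) holds — escrow_deed is obligatory. None of the other listed options is made obligatory by any chain of premises.

escrow_deed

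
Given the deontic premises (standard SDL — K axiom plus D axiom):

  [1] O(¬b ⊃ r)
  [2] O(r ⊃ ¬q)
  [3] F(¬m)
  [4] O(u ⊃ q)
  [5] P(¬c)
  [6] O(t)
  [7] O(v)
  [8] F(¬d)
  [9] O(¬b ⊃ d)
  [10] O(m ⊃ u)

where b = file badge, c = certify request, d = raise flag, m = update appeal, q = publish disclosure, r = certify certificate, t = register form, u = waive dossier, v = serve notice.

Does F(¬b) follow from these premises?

Yes

F(¬m) at premise 3 means O(m).
Applying K to premise 10 (O(m ⊃ u)) and O(m) yields O(u).
From O(u) and premise 4, O(u ⊃ q), we obtain O(q).
Premise 2, O(r ⊃ ¬q), contraposes to O(q ⊃ ¬r); with O(q) we get O(¬r).
The contrapositive of premise 1 (O(¬b ⊃ r)) is O(¬r ⊃ b), and O(¬r) is already established, so O(b).
Premises 5, 6, 7, 8, 9 do not contribute to this derivation.
So O(b) holds, i.e. F(¬b). The claim follows.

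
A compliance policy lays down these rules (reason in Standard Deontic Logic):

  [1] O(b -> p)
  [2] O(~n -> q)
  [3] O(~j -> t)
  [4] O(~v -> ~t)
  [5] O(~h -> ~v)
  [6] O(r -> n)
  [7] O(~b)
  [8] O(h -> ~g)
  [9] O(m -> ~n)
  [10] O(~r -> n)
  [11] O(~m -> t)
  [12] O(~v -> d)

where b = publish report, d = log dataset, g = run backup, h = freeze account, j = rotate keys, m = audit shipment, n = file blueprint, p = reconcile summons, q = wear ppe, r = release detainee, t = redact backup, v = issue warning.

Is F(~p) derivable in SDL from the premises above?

No

Premise 1 is O(b -> p), but O(b) is not derivable from the premises, so it does not yield O(p).
No other premise forces O(p). An ideal world satisfying every premise can still have ~p true, so F(~p) is not derivable.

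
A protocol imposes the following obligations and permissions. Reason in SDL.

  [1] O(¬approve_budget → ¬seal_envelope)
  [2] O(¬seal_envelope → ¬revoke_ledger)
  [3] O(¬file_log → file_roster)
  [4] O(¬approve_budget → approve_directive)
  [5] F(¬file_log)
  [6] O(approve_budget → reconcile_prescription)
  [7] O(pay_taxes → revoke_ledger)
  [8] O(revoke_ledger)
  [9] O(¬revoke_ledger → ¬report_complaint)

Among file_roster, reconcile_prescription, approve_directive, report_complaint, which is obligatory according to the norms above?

reconcile_prescription

Premise 8 gives O(revoke_ledger).
Premise 2 is O(¬seal_envelope → ¬revoke_ledger); contrapositively O(revoke_ledger → seal_envelope). Since O(revoke_ledger) holds, K gives O(seal_envelope).
The contrapositive of premise 1 (O(¬approve_budget → ¬seal_envelope)) is O(seal_envelope → approve_budget), and O(seal_envelope) is already established, so O(approve_budget).
Premise 6 is O(approve_budget → reconcile_prescription); since O(approve_budget), deontic closure gives O(reconcile_prescription).
So O(reconcile_prescription) holds — reconcile_prescription is obligatory. None of the other listed options is made obligatory by any chain of premises.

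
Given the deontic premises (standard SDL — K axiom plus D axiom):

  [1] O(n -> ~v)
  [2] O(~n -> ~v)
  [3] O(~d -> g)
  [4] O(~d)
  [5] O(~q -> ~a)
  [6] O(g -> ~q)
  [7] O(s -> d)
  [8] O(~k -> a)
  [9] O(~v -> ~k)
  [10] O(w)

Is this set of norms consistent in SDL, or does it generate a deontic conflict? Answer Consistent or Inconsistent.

By case analysis on n: premise 1 gives O(n -> ~v) and premise 2 gives O(~n -> ~v), so O(~v) either way.
Applying K to premise 9 (O(~v -> ~k)) and O(~v) yields O(~k).
From O(~k) and premise 8, O(~k -> a), we obtain O(a).
Premise 5 is O(~q -> ~a); contrapositively O(a -> q). Since O(a) holds, K gives O(q).
The contrapositive of premise 6 (O(g -> ~q)) is O(q -> ~g), and O(q) is already established, so O(~g).
Premise 3 is O(~d -> g); contrapositively O(~g -> d). Since O(~g) holds, K gives O(d).
However, premise 4 gives O(~d).
We now have both O(d) and O(~d) — d is simultaneously obligatory and forbidden, violating the D-axiom.

Inconsistent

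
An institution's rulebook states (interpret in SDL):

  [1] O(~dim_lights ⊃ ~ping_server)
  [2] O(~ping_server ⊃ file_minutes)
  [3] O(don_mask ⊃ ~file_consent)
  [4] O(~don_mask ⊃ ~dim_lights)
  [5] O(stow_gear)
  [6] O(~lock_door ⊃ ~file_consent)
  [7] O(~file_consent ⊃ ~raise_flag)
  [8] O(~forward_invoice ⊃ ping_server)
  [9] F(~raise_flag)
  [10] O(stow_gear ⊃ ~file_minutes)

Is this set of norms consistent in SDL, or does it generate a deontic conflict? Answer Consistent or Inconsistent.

From premise 5 we have O(stow_gear).
With premise 10, O(stow_gear ⊃ ~file_minutes), the K-axiom yields O(~file_minutes).
The contrapositive of premise 2 (O(~ping_server ⊃ file_minutes)) is O(~file_minutes ⊃ ping_server), and O(~file_minutes) is already established, so O(ping_server).
The contrapositive of premise 1 (O(~dim_lights ⊃ ~ping_server)) is O(ping_server ⊃ dim_lights), and O(ping_server) is already established, so O(dim_lights).
Premise 4 is O(~don_mask ⊃ ~dim_lights); contrapositively O(dim_lights ⊃ don_mask). Since O(dim_lights) holds, K gives O(don_mask).
With premise 3, O(don_mask ⊃ ~file_consent), the K-axiom yields O(~file_consent).
From O(~file_consent) and premise 7, O(~file_consent ⊃ ~raise_flag), we obtain O(~raise_flag).
However, F(~raise_flag) at premise 9 amounts to O(raise_flag).
We now have both O(~raise_flag) and O(raise_flag) — raise_flag is simultaneously obligatory and forbidden, violating the D-axiom.

Inconsistent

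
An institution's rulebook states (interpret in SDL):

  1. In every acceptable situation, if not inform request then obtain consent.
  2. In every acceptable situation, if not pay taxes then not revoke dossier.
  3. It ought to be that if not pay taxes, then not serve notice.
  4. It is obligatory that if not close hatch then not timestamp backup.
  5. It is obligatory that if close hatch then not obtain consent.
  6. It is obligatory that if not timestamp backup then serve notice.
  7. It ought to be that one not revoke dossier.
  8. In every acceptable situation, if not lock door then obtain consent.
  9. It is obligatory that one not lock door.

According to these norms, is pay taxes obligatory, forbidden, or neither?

From premise 9 we have O(¬lock_door).
Premise 8 is O(¬lock_door → obtain_consent); since O(¬lock_door), deontic closure gives O(obtain_consent).
The contrapositive of premise 5 (O(close_hatch → ¬obtain_consent)) is O(obtain_consent → ¬close_hatch), and O(obtain_consent) is already established, so O(¬close_hatch).
From O(¬close_hatch) and premise 4, O(¬close_hatch → ¬timestamp_backup), we obtain O(¬timestamp_backup).
Applying K to premise 6 (O(¬timestamp_backup → serve_notice)) and O(¬timestamp_backup) yields O(serve_notice).
Premise 3, O(¬pay_taxes → ¬serve_notice), contraposes to O(serve_notice → pay_taxes); with O(serve_notice) we get O(pay_taxes).
Premises 1, 2, 7 do not contribute to this derivation.
Hence pay_taxes is obligatory.

Obligatory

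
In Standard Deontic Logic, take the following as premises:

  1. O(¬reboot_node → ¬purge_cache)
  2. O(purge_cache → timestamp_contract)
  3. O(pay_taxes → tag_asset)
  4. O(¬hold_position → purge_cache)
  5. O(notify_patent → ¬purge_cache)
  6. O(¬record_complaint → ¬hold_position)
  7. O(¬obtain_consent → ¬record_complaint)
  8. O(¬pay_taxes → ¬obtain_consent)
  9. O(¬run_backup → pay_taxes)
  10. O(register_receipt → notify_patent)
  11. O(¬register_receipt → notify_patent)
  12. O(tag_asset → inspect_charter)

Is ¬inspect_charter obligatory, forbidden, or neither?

Forbidden

By case analysis on register_receipt: premise 10 gives O(register_receipt → notify_patent) and premise 11 gives O(¬register_receipt → notify_patent), so O(notify_patent) either way.
From O(notify_patent) and premise 5, O(notify_patent → ¬purge_cache), we obtain O(¬purge_cache).
The contrapositive of premise 4 (O(¬hold_position → purge_cache)) is O(¬purge_cache → hold_position), and O(¬purge_cache) is already established, so O(hold_position).
Premise 6 is O(¬record_complaint → ¬hold_position); contrapositively O(hold_position → record_complaint). Since O(hold_position) holds, K gives O(record_complaint).
Premise 7 is O(¬obtain_consent → ¬record_complaint); contrapositively O(record_complaint → obtain_consent). Since O(record_complaint) holds, K gives O(obtain_consent).
Premise 8 is O(¬pay_taxes → ¬obtain_consent); contrapositively O(obtain_consent → pay_taxes). Since O(obtain_consent) holds, K gives O(pay_taxes).
Applying K to premise 3 (O(pay_taxes → tag_asset)) and O(pay_taxes) yields O(tag_asset).
Applying K to premise 12 (O(tag_asset → inspect_charter)) and O(tag_asset) yields O(inspect_charter).
Premises 1, 2, 9 do not contribute to this derivation.
Thus O(inspect_charter), which is F(¬inspect_charter): ¬inspect_charter is forbidden.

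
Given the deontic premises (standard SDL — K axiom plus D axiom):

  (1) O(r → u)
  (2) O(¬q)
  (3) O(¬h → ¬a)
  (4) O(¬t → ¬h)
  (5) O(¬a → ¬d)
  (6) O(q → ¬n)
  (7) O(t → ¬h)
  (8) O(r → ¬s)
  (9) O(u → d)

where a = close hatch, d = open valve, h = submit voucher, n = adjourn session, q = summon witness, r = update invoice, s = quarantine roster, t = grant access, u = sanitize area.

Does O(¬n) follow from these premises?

Premise 6 is O(q → ¬n), but O(q) is not derivable from the premises, so it does not yield O(¬n).
No other premise forces O(¬n). An ideal world satisfying every premise can still have ¬n false, so O(¬n) is not derivable.

No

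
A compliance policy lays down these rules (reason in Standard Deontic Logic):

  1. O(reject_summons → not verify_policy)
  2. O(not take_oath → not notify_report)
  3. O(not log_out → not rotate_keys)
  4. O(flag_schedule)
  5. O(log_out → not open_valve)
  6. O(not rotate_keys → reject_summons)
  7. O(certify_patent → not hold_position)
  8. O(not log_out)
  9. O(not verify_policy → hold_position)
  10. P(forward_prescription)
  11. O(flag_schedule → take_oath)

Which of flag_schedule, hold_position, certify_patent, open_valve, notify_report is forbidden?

certify_patent

From premise 8 we have O(not log_out).
From O(not log_out) and premise 3, O(not log_out → not rotate_keys), we obtain O(not rotate_keys).
With premise 6, O(not rotate_keys → reject_summons), the K-axiom yields O(reject_summons).
From O(reject_summons) and premise 1, O(reject_summons → not verify_policy), we obtain O(not verify_policy).
With premise 9, O(not verify_policy → hold_position), the K-axiom yields O(hold_position).
Premise 7 is O(certify_patent → not hold_position); contrapositively O(hold_position → not certify_patent). Since O(hold_position) holds, K gives O(not certify_patent).
So O(not certify_patent) holds, i.e. certify_patent is forbidden. None of the other listed options is forbidden under the premises.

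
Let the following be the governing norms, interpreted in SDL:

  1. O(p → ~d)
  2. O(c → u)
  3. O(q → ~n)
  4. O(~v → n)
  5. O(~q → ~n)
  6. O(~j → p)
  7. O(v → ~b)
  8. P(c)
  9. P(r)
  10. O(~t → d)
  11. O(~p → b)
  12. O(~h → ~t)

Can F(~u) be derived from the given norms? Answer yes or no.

Premise 2 is O(c → u), but O(c) is not derivable from the premises (the permission P(c) asserts only ~O(~c), not O(c)), so it does not yield O(u).
No other premise forces O(u). An ideal world satisfying every premise can still have ~u true, so F(~u) is not derivable.

No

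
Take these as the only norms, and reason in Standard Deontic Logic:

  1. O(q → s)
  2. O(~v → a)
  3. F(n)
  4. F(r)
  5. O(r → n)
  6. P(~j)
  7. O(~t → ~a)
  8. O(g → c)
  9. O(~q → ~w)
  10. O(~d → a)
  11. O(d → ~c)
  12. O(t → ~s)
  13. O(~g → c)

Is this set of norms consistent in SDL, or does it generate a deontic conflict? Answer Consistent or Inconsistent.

Premise 5 is O(r → n), but O(r) is not derivable from the premises, so it does not yield O(n).
So O(n) is not derivable, and the apparent clash with O(~n) does not arise.
A world satisfying every obligation exists (e.g. a=true, c=true, d=false, g=false, j=false, n=false, q=false, r=false, s=false, t=true, v=false, w=false); no atom is both obligatory and forbidden, so the set is consistent.

Consistent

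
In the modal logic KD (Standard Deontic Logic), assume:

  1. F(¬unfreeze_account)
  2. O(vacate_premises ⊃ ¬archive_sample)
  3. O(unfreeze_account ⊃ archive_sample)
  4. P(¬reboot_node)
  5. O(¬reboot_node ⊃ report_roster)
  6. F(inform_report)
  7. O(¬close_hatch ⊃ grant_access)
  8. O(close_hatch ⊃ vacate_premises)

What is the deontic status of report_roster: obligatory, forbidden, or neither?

Premise 5 is O(¬reboot_node ⊃ report_roster), but O(¬reboot_node) is not derivable from the premises (the permission P(¬reboot_node) asserts only ¬O(reboot_node), not O(¬reboot_node)), so it does not yield O(report_roster).
No premise or chain of K-axiom applications forces O(report_roster), and none forces O(¬report_roster). So report_roster is neither obligatory nor forbidden under these norms.

Neither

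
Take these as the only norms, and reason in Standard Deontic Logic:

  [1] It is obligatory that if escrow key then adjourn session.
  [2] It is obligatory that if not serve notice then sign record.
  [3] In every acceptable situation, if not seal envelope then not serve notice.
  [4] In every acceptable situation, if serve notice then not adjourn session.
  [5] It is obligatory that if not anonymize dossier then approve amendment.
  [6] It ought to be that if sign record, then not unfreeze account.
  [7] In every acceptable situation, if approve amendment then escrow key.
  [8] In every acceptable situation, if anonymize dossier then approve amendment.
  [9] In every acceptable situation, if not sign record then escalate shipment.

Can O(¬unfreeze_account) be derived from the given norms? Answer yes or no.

Yes

By case analysis on ¬anonymize_dossier: premise 5 gives O(¬anonymize_dossier → approve_amendment) and premise 8 gives O(anonymize_dossier → approve_amendment), so O(approve_amendment) either way.
Premise 7 is O(approve_amendment → escrow_key); since O(approve_amendment), deontic closure gives O(escrow_key).
Applying K to premise 1 (O(escrow_key → adjourn_session)) and O(escrow_key) yields O(adjourn_session).
Premise 4 is O(serve_notice → ¬adjourn_session); contrapositively O(adjourn_session → ¬serve_notice). Since O(adjourn_session) holds, K gives O(¬serve_notice).
Premise 2 is O(¬serve_notice → sign_record); since O(¬serve_notice), deontic closure gives O(sign_record).
Applying K to premise 6 (O(sign_record → ¬unfreeze_account)) and O(sign_record) yields O(¬unfreeze_account).
Premises 3, 9 do not contribute to this derivation.
So O(¬unfreeze_account) follows.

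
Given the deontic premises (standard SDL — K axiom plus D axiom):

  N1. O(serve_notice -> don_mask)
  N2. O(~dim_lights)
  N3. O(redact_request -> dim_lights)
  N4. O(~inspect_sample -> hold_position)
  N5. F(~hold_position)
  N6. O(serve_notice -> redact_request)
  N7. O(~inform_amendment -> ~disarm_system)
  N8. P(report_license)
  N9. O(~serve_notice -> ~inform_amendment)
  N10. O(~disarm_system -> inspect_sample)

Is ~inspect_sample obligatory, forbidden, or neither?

Forbidden

Premise 2 states O(~dim_lights) outright.
Premise 3, O(redact_request -> dim_lights), contraposes to O(~dim_lights -> ~redact_request); with O(~dim_lights) we get O(~redact_request).
Premise 6, O(serve_notice -> redact_request), contraposes to O(~redact_request -> ~serve_notice); with O(~redact_request) we get O(~serve_notice).
From O(~serve_notice) and premise 9, O(~serve_notice -> ~inform_amendment), we obtain O(~inform_amendment).
Premise 7 is O(~inform_amendment -> ~disarm_system); since O(~inform_amendment), deontic closure gives O(~disarm_system).
From O(~disarm_system) and premise 10, O(~disarm_system -> inspect_sample), we obtain O(inspect_sample).
Premises 1, 4, 5, 8 do not contribute to this derivation.
Thus O(inspect_sample), which is F(~inspect_sample): ~inspect_sample is forbidden.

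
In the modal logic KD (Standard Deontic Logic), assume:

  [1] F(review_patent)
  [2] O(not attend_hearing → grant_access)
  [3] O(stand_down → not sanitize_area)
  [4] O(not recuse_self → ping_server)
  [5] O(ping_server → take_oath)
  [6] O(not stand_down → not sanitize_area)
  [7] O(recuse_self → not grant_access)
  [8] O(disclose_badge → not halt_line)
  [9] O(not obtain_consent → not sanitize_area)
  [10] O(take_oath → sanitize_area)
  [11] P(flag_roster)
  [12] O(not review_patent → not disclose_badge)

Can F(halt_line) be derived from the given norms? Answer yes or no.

Premise 8 is O(disclose_badge → not halt_line), but O(disclose_badge) is not derivable from the premises, so it does not yield O(not halt_line).
No other premise forces O(not halt_line). An ideal world satisfying every premise can still have halt_line true, so F(halt_line) is not derivable.

No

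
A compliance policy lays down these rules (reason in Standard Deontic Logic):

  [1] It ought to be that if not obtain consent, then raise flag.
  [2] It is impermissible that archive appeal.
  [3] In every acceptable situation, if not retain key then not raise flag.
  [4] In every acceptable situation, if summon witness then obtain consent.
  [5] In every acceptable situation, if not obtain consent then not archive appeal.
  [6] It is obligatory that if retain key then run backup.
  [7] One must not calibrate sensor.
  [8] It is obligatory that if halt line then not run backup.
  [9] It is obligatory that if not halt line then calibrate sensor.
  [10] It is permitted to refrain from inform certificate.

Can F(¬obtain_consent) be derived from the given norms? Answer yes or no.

Yes

F(calibrate_sensor) at premise 7 means O(¬calibrate_sensor).
Premise 9 is O(¬halt_line → calibrate_sensor); contrapositively O(¬calibrate_sensor → halt_line). Since O(¬calibrate_sensor) holds, K gives O(halt_line).
Premise 8 is O(halt_line → ¬run_backup); since O(halt_line), deontic closure gives O(¬run_backup).
Premise 6, O(retain_key → run_backup), contraposes to O(¬run_backup → ¬retain_key); with O(¬run_backup) we get O(¬retain_key).
With premise 3, O(¬retain_key → ¬raise_flag), the K-axiom yields O(¬raise_flag).
Premise 1 is O(¬obtain_consent → raise_flag); contrapositively O(¬raise_flag → obtain_consent). Since O(¬raise_flag) holds, K gives O(obtain_consent).
Premises 2, 4, 5, 10 do not contribute to this derivation.
So O(obtain_consent) holds, i.e. F(¬obtain_consent). The claim follows.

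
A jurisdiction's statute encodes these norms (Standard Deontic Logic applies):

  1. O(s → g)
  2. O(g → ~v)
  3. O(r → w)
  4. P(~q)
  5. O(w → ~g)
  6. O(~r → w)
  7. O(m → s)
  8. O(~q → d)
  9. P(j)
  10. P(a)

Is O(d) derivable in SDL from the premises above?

Premise 8 is O(~q → d), but O(~q) is not derivable from the premises (the permission P(~q) asserts only ~O(q), not O(~q)), so it does not yield O(d).
No other premise forces O(d). An ideal world satisfying every premise can still have d false, so O(d) is not derivable.

No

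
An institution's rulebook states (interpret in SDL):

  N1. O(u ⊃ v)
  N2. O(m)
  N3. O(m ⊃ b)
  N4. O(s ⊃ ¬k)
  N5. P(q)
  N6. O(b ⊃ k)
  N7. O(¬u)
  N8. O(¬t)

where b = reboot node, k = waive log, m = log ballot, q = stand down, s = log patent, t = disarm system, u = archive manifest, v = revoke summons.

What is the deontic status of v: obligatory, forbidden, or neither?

Neither

Premise 1 is O(u ⊃ v), but O(u) is not derivable from the premises, so it does not yield O(v).
No premise or chain of K-axiom applications forces O(v), and none forces O(¬v). So v is neither obligatory nor forbidden under these norms.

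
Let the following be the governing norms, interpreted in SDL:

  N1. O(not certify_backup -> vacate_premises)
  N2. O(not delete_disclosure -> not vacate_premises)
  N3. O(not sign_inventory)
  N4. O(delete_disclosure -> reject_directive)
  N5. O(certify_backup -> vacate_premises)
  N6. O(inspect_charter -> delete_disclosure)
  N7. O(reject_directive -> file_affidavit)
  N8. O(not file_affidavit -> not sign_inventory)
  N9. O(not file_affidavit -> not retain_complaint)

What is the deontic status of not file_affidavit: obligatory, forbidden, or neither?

Forbidden

By case analysis on not certify_backup: premise 1 gives O(not certify_backup -> vacate_premises) and premise 5 gives O(certify_backup -> vacate_premises), so O(vacate_premises) either way.
The contrapositive of premise 2 (O(not delete_disclosure -> not vacate_premises)) is O(vacate_premises -> delete_disclosure), and O(vacate_premises) is already established, so O(delete_disclosure).
Applying K to premise 4 (O(delete_disclosure -> reject_directive)) and O(delete_disclosure) yields O(reject_directive).
Premise 7 is O(reject_directive -> file_affidavit); since O(reject_directive), deontic closure gives O(file_affidavit).
Premises 3, 6, 8, 9 do not contribute to this derivation.
Thus O(file_affidavit), which is F(not file_affidavit): not file_affidavit is forbidden.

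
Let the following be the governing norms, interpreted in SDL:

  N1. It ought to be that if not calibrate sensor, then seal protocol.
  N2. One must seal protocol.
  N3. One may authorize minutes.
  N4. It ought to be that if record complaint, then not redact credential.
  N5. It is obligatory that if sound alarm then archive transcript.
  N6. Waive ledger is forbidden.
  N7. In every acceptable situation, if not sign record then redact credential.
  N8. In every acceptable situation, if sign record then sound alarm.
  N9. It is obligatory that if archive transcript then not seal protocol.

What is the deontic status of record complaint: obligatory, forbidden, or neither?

Forbidden

Premise 2 states O(seal_protocol) outright.
The contrapositive of premise 9 (O(archive_transcript → ¬seal_protocol)) is O(seal_protocol → ¬archive_transcript), and O(seal_protocol) is already established, so O(¬archive_transcript).
Premise 5 is O(sound_alarm → archive_transcript); contrapositively O(¬archive_transcript → ¬sound_alarm). Since O(¬archive_transcript) holds, K gives O(¬sound_alarm).
Premise 8, O(sign_record → sound_alarm), contraposes to O(¬sound_alarm → ¬sign_record); with O(¬sound_alarm) we get O(¬sign_record).
Applying K to premise 7 (O(¬sign_record → redact_credential)) and O(¬sign_record) yields O(redact_credential).
Premise 4 is O(record_complaint → ¬redact_credential); contrapositively O(redact_credential → ¬record_complaint). Since O(redact_credential) holds, K gives O(¬record_complaint).
Premises 1, 3, 6 do not contribute to this derivation.
Thus O(¬record_complaint), which is F(record_complaint): record_complaint is forbidden.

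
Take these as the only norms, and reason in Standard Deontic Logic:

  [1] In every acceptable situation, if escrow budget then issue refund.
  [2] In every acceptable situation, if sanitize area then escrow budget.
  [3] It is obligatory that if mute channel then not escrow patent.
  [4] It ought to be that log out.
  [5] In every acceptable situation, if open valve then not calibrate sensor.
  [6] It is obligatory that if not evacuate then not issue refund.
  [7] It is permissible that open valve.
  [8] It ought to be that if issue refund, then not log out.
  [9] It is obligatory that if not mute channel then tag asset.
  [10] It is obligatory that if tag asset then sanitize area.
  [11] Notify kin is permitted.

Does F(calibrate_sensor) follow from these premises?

No

Premise 5 is O(open_valve → ¬calibrate_sensor), but O(open_valve) is not derivable from the premises (the permission P(open_valve) asserts only ¬O(¬open_valve), not O(open_valve)), so it does not yield O(¬calibrate_sensor).
No other premise forces O(¬calibrate_sensor). An ideal world satisfying every premise can still have calibrate_sensor true, so F(calibrate_sensor) is not derivable.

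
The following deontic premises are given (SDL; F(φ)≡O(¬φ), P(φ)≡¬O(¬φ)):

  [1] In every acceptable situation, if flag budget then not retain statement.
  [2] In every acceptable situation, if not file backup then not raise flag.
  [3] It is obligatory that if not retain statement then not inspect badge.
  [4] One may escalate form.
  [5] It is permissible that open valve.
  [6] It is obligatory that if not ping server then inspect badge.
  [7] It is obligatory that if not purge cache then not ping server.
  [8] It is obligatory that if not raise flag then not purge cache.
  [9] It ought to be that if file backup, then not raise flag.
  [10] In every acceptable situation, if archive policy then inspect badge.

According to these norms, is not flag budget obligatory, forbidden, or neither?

Obligatory

Premises 9 and 2 cover both cases: O(file_backup → ¬raise_flag) and O(¬file_backup → ¬raise_flag). Since file_backup ∨ ¬file_backup is a tautology, O(¬raise_flag) follows.
With premise 8, O(¬raise_flag → ¬purge_cache), the K-axiom yields O(¬purge_cache).
From O(¬purge_cache) and premise 7, O(¬purge_cache → ¬ping_server), we obtain O(¬ping_server).
With premise 6, O(¬ping_server → inspect_badge), the K-axiom yields O(inspect_badge).
The contrapositive of premise 3 (O(¬retain_statement → ¬inspect_badge)) is O(inspect_badge → retain_statement), and O(inspect_badge) is already established, so O(retain_statement).
Premise 1, O(flag_budget → ¬retain_statement), contraposes to O(retain_statement → ¬flag_budget); with O(retain_statement) we get O(¬flag_budget).
Premises 4, 5, 10 do not contribute to this derivation.
Hence ¬flag_budget is obligatory.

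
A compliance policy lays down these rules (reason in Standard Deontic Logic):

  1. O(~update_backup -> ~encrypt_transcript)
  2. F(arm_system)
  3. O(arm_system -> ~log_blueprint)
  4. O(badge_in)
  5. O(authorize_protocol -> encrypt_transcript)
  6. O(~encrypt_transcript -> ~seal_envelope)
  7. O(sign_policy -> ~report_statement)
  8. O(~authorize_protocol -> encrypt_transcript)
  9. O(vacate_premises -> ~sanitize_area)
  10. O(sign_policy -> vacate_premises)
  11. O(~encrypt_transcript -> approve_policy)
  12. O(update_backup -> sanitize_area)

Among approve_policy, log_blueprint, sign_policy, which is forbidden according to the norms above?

sign_policy

By case analysis on authorize_protocol: premise 5 gives O(authorize_protocol -> encrypt_transcript) and premise 8 gives O(~authorize_protocol -> encrypt_transcript), so O(encrypt_transcript) either way.
Premise 1, O(~update_backup -> ~encrypt_transcript), contraposes to O(encrypt_transcript -> update_backup); with O(encrypt_transcript) we get O(update_backup).
Applying K to premise 12 (O(update_backup -> sanitize_area)) and O(update_backup) yields O(sanitize_area).
The contrapositive of premise 9 (O(vacate_premises -> ~sanitize_area)) is O(sanitize_area -> ~vacate_premises), and O(sanitize_area) is already established, so O(~vacate_premises).
Premise 10 is O(sign_policy -> vacate_premises); contrapositively O(~vacate_premises -> ~sign_policy). Since O(~vacate_premises) holds, K gives O(~sign_policy).
So O(~sign_policy) holds, i.e. sign_policy is forbidden. None of the other listed options is forbidden under the premises.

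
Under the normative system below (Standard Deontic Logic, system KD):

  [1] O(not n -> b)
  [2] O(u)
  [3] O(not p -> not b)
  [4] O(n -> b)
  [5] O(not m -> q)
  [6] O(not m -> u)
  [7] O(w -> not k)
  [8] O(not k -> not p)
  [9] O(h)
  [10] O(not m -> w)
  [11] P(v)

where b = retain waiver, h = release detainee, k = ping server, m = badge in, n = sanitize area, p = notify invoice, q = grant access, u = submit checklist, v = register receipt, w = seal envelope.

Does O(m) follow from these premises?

Yes

By case analysis on n: premise 4 gives O(n -> b) and premise 1 gives O(not n -> b), so O(b) either way.
Premise 3 is O(not p -> not b); contrapositively O(b -> p). Since O(b) holds, K gives O(p).
The contrapositive of premise 8 (O(not k -> not p)) is O(p -> k), and O(p) is already established, so O(k).
Premise 7, O(w -> not k), contraposes to O(k -> not w); with O(k) we get O(not w).
Premise 10, O(not m -> w), contraposes to O(not w -> m); with O(not w) we get O(m).
Premises 2, 5, 6, 9, 11 do not contribute to this derivation.
So O(m) follows.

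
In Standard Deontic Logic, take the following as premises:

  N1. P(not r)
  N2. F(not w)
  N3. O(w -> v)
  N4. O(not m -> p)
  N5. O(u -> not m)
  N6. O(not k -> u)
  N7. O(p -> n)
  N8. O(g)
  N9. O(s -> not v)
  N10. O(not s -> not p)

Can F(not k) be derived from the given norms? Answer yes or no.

Yes

Premise 2 is F(not w), i.e. O(w).
Applying K to premise 3 (O(w -> v)) and O(w) yields O(v).
Premise 9 is O(s -> not v); contrapositively O(v -> not s). Since O(v) holds, K gives O(not s).
Premise 10 is O(not s -> not p); since O(not s), deontic closure gives O(not p).
Premise 4 is O(not m -> p); contrapositively O(not p -> m). Since O(not p) holds, K gives O(m).
The contrapositive of premise 5 (O(u -> not m)) is O(m -> not u), and O(m) is already established, so O(not u).
Premise 6, O(not k -> u), contraposes to O(not u -> k); with O(not u) we get O(k).
Premises 1, 7, 8 do not contribute to this derivation.
So O(k) holds, i.e. F(not k). The claim follows.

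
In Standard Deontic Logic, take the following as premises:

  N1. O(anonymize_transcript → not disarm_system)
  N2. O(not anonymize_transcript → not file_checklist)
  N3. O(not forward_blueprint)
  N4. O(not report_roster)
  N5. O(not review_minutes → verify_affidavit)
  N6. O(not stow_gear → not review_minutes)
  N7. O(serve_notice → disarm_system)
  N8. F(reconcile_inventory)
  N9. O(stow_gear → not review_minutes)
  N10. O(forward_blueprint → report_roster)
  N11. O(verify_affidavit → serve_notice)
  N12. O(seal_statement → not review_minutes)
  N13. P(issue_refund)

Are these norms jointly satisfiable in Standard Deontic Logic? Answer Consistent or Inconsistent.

Consistent

Premise 10 is O(forward_blueprint → report_roster), but O(forward_blueprint) is not derivable from the premises, so it does not yield O(report_roster).
So O(report_roster) is not derivable, and the apparent clash with O(not report_roster) does not arise.
A world satisfying every obligation exists (e.g. anonymize_transcript=false, disarm_system=true, file_checklist=false, forward_blueprint=false, issue_refund=false, reconcile_inventory=false, report_roster=false, review_minutes=false, seal_statement=false, serve_notice=true, stow_gear=false, verify_affidavit=true); no atom is both obligatory and forbidden, so the set is consistent.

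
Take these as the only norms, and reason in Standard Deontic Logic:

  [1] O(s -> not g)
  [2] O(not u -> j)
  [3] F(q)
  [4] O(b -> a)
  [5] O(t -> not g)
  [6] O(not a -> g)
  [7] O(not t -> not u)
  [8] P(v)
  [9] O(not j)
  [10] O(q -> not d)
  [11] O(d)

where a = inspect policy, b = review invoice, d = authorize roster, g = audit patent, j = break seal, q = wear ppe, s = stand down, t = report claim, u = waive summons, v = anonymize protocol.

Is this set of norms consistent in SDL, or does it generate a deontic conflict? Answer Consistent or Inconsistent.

Premise 10 is O(q -> not d), but O(q) is not derivable from the premises, so it does not yield O(not d).
So O(not d) is not derivable, and the apparent clash with O(d) does not arise.
A world satisfying every obligation exists (e.g. a=true, b=false, d=true, g=false, j=false, q=false, s=false, t=true, u=true, v=false); no atom is both obligatory and forbidden, so the set is consistent.

Consistent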